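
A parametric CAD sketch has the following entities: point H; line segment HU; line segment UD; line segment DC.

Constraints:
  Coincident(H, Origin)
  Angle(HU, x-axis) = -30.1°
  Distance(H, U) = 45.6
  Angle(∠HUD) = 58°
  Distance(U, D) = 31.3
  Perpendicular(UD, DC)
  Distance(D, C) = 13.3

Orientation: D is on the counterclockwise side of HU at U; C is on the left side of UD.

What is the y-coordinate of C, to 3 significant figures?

7.97

H is at the origin; HU runs at -30.1° with length 45.6, so U = 45.6·(cos -30.1°, sin -30.1°) = (39.5, -22.9). ∠HUD = 58.0°, so UD runs at -30.1° + (180° − 58.0°) = 91.9° from the x-axis; with |UD| = 31.3, D = U + 31.3·(cos 91.9°, sin 91.9°) = (38.4, 8.41). UD is perpendicular to DC; with |DC| = 13.3 on the left of UD, C = D + 13.3·(-0.999, -0.0332) = (25.1, 7.97). So C.y = 7.97.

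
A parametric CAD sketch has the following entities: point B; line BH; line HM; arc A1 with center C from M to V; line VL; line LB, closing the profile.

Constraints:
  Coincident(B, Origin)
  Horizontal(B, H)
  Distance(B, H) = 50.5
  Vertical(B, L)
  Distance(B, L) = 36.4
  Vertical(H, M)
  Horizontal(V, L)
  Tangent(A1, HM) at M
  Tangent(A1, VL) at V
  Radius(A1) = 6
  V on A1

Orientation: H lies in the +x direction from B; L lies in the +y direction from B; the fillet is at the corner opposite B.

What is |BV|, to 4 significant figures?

57.49

B is at the origin; B and H share the same y with |BH| = 50.5 and H on the +x side, so H = (50.50, 0.000). B and L share the same x with |BL| = 36.4 and L on the +y side, so L = (0.000, 36.40). The virtual corner opposite B is at (50.50, 36.40). The tangent condition forces CM to be normal to HM and A1 meets VL tangentially, so CV is at right angles to VL, with radius 6.0, so the center C sits 6.0 in from both sides at C = (44.50, 30.40). That places the tangent points at M = (50.50, 30.40) on HM and V = (44.50, 36.40) on VL. Then |BV| = |V − B| = 57.49.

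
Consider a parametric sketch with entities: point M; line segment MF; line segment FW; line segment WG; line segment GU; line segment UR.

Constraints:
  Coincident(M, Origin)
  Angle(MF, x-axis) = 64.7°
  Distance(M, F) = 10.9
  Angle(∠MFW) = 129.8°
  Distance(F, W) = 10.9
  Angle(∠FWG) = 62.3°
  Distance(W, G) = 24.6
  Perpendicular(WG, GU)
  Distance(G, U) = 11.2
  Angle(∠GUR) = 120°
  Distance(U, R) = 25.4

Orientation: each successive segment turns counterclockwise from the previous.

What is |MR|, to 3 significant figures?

17.8

WG ⟂ GU, so GU runs at -37.4°; with |GU| = 11.2, U = (-5.98, -6.60). ∠GUR = 120.0° gives UR at 22.6° from the x-axis; with |UR| = 25.4, R = (17.5, 3.16). Then |MR| = |R − M| = 17.8.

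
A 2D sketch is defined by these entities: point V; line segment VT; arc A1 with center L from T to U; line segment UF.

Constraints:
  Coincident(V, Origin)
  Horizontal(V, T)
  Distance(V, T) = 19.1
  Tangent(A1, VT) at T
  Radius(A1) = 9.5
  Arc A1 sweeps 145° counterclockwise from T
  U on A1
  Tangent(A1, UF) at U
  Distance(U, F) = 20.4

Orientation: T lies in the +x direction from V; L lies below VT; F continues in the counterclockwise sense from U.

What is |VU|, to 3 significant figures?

22.0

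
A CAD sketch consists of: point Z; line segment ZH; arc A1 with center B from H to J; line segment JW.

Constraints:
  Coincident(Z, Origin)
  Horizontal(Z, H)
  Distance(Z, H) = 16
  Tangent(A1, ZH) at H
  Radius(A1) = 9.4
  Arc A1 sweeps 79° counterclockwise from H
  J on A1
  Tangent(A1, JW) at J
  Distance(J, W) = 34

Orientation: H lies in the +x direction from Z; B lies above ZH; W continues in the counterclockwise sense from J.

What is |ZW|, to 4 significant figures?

51.82

Z is at the origin; Z and H share the same y with |ZH| = 16.0 and H on the +x side, so H = (16.00, 0.000). Since A1 is tangent to ZH there, BH ⟂ ZH, so B = H + (0, 9.4) = (16.00, 9.400). On A1, H sits at bearing -90° from B; a 79° counterclockwise sweep puts J at bearing -11°, so J = B + 9.4·(cos -11°, sin -11°) = (25.23, 7.606). A1 meets JW tangentially, so BJ is at right angles to JW, so JW runs along (−sin -11°, cos -11°); with |JW| = 34.0, W = (31.71, 40.98). Then |ZW| = |W − Z| = 51.82.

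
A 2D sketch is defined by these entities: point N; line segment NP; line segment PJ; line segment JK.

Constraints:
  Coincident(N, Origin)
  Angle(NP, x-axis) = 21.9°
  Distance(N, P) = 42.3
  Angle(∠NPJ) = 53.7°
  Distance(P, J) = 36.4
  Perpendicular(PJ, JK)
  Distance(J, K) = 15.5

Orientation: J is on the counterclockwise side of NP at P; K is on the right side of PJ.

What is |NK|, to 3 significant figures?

50.9

∠NPJ = 53.7°, so PJ runs at 21.9° + (180° − 53.7°) = 148° from the x-axis; with |PJ| = 36.4, J = P + 36.4·(cos 148°, sin 148°) = (8.31, 35.0). PJ ⟂ JK; with |JK| = 15.5 on the right of PJ, K = J + 15.5·(0.527, 0.850) = (16.5, 48.1). Then |NK| = |K − N| = 50.9.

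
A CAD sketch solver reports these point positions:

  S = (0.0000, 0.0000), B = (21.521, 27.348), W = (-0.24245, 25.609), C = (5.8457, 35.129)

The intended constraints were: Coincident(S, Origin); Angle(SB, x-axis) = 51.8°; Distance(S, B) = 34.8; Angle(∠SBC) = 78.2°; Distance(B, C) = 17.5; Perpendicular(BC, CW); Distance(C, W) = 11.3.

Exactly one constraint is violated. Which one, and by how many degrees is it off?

Perpendicular(BC, CW) — off by 6.20°.

S = (0.00, 0.00) ✓; SB at 51.80° ✓; |SB| = 34.80 ✓; ∠SBC = 78.20° ✓; |BC| = 17.50 ✓; ∠(BC, CW) = 83.80° ✗; |CW| = 11.30 ✓.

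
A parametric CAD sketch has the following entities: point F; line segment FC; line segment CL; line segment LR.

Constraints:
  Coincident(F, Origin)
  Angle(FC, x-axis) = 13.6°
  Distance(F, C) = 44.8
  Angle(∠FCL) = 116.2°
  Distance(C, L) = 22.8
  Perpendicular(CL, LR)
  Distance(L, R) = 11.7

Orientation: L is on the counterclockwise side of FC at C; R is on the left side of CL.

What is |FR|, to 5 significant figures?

51.236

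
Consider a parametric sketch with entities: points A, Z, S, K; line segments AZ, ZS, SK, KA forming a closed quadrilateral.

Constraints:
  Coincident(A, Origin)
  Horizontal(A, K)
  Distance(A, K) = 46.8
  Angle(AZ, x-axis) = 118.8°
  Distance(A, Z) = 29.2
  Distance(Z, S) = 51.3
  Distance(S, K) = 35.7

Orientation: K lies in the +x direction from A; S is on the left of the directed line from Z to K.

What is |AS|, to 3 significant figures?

50.0

A is at the origin; AK is horizontal with |AK| = 46.8 and K in +x, so K = (46.8, 0). AZ runs at 118.8° with |AZ| = 29.2, so Z = (-14.1, 25.6). S is determined by |ZS| = 51.3 and |SK| = 35.7 together: it lies at the intersection of circle(Z, 51.3) and circle(K, 35.7). With |ZK| = 66.0, the foot of the radical line on ZK is 43.3 from Z and the perpendicular offset is √(51.3² − 43.3²) = 27.5. Taking the left-of-ZK solution: S = (36.5, 34.2).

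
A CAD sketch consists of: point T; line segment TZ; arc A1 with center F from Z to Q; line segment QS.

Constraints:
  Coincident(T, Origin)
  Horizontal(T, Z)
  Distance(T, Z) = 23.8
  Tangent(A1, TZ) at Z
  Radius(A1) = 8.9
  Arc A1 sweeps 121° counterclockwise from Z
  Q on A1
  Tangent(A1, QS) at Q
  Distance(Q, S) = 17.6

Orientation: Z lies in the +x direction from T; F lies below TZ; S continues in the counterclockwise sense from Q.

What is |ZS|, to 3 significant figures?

28.6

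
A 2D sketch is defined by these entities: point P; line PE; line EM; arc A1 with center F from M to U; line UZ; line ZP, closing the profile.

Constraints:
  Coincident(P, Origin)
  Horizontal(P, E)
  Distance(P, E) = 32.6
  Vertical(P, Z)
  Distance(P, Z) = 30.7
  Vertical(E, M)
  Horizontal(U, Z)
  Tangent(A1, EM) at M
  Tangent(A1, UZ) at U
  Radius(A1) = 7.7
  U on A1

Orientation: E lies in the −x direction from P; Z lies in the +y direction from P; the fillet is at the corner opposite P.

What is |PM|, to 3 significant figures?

39.9

P is at the origin; P and E share the same y with |PE| = 32.6 and E on the −x side, so E = (-32.6, 0.00). P and Z share the same x with |PZ| = 30.7 and Z on the +y side, so Z = (0.00, 30.7). The virtual corner opposite P is at (-32.6, 30.7). Tangency of A1 to EM means the radius FM is perpendicular to EM and A1 meets UZ tangentially, so FU is at right angles to UZ, with radius 7.7, so the center F sits 7.7 in from both sides at F = (-24.9, 23.0). That places the tangent points at M = (-32.6, 23.0) on EM and U = (-24.9, 30.7) on UZ. Then |PM| = |M − P| = 39.9.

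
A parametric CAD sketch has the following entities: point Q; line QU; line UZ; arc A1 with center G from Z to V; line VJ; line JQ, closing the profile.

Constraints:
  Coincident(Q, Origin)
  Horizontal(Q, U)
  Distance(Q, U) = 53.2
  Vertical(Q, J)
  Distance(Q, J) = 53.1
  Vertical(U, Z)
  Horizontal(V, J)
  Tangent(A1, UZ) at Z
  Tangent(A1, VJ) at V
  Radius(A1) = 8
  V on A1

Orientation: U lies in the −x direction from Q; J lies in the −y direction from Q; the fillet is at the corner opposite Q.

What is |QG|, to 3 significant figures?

63.9

Q is at the origin; Q and U share the same y with |QU| = 53.2 and U on the −x side, so U = (-53.2, 0.00). QJ is vertical with |QJ| = 53.1 and J on the −y side, so J = (0.00, -53.1). The virtual corner opposite Q is at (-53.2, -53.1). A1 meets UZ tangentially, so GZ is at right angles to UZ and since A1 is tangent to VJ there, GV ⟂ VJ, with radius 8.0, so the center G sits 8.0 in from both sides at G = (-45.2, -45.1). Then |QG| = |G − Q| = 63.9.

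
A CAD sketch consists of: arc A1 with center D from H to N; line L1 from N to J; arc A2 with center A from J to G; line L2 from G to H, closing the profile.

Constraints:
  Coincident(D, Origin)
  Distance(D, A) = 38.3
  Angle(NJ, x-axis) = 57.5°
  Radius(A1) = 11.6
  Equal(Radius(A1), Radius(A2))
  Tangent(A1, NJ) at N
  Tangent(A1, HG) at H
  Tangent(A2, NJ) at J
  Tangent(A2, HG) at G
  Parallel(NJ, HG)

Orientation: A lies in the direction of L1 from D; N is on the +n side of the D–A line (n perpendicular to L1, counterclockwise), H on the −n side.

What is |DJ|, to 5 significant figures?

40.018

The slot axis is L1's direction at 57.5°, so u = (cos 57.5°, sin 57.5°) = (0.53730, 0.84339) and n = (−sin 57.5°, cos 57.5°) = (-0.84339, 0.53730). D is at the origin and A lies 38.3 along u from D, so A = 38.3·u = (20.579, 32.302). Tangency of A1 to both parallel lines with radius 11.6 puts N and H at D ± 11.6·n: N = (-9.7833, 6.2327), H = (9.7833, -6.2327). Equal radii place J and G the same way about A: J = A + 11.6·n = (10.795, 38.535), G = A − 11.6·n = (30.362, 26.069). Then |DJ| = |J − D| = 40.018.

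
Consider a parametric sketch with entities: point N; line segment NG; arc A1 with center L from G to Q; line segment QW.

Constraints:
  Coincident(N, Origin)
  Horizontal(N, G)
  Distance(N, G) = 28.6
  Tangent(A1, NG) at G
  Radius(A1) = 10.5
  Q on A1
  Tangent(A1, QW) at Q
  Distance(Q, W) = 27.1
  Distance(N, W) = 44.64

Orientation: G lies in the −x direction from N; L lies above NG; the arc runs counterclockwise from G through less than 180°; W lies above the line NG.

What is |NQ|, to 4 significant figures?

21.80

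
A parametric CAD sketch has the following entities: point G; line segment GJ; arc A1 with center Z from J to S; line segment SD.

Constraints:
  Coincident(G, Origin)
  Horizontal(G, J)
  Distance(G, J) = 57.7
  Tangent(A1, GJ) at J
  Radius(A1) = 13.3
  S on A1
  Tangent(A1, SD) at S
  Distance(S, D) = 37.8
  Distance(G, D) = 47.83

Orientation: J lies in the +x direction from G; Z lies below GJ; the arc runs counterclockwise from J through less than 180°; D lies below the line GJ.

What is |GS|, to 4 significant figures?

46.67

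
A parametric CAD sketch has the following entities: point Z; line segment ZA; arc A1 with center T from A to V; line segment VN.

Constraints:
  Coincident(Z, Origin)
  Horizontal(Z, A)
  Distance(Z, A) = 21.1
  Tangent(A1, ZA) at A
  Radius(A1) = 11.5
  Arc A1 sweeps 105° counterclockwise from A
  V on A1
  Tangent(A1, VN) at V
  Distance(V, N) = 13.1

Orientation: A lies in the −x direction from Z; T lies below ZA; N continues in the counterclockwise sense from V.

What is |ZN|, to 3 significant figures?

39.6

Z is at the origin; ZA is horizontal with |ZA| = 21.1 and A on the −x side, so A = (-21.1, 0.00). The tangent condition forces TA to be normal to ZA, so T = A + (0, -11.5) = (-21.1, -11.5). On A1, A sits at bearing 90° from T; a 105° counterclockwise sweep puts V at bearing 195°, so V = T + 11.5·(cos 195°, sin 195°) = (-32.2, -14.5). The tangent condition forces TV to be normal to VN, so VN runs along (−sin 195°, cos 195°); with |VN| = 13.1, N = (-28.8, -27.1). Then |ZN| = |N − Z| = 39.6.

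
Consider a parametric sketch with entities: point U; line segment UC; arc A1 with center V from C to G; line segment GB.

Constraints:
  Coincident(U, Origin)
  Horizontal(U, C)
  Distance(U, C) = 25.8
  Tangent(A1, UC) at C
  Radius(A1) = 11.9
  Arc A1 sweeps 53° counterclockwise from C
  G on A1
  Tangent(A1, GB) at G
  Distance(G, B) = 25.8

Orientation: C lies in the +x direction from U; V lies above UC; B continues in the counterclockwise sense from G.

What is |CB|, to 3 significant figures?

35.6

On A1, C sits at bearing -90° from V; a 53° counterclockwise sweep puts G at bearing -37°, so G = V + 11.9·(cos -37°, sin -37°) = (35.3, 4.74). Tangency of A1 to GB means the radius VG is perpendicular to GB, so GB runs along (−sin -37°, cos -37°); with |GB| = 25.8, B = (50.8, 25.3). Then |CB| = |B − C| = 35.6.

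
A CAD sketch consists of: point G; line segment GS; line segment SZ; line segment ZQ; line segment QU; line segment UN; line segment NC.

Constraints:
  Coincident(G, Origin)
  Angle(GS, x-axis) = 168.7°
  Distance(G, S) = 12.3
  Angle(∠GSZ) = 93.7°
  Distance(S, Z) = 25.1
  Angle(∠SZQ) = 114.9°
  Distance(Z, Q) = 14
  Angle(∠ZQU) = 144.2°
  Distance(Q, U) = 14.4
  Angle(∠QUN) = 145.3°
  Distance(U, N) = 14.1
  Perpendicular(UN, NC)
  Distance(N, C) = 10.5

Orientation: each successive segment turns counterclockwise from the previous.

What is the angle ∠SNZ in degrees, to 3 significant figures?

37.0°

G is at the origin; GS runs at 168.7° with length 12.3, so S = (-12.1, 2.41). ∠GSZ = 93.7° gives SZ at -105° from the x-axis; with |SZ| = 25.1, Z = (-18.6, -21.8). ∠SZQ = 114.9° gives ZQ at -39.9° from the x-axis; with |ZQ| = 14.0, Q = (-7.82, -30.8). ∠ZQU = 144.2° gives QU at -4.10° from the x-axis; with |QU| = 14.4, U = (6.55, -31.8). ∠QUN = 145.3° gives UN at 30.6° from the x-axis; with |UN| = 14.1, N = (18.7, -24.7). Then cos ∠SNZ = NS·NZ / (|NS||NZ|), giving 37.0°.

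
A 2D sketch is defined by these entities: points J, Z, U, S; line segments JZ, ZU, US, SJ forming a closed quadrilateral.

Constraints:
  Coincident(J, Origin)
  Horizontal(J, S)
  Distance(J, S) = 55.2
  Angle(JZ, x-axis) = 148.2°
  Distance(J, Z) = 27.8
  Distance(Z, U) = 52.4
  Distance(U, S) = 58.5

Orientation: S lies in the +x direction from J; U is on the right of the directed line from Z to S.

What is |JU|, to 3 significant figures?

29.8

J is at the origin; JS is horizontal with |JS| = 55.2 and S in +x, so S = (55.2, 0). JZ runs at 148.2° with |JZ| = 27.8, so Z = (-23.6, 14.6). U is determined by |ZU| = 52.4 and |US| = 58.5 together: it lies at the intersection of circle(Z, 52.4) and circle(S, 58.5). With |ZS| = 80.2, the foot of the radical line on ZS is 35.9 from Z and the perpendicular offset is √(52.4² − 35.9²) = 38.2. Taking the right-of-ZS solution: U = (4.66, -29.5).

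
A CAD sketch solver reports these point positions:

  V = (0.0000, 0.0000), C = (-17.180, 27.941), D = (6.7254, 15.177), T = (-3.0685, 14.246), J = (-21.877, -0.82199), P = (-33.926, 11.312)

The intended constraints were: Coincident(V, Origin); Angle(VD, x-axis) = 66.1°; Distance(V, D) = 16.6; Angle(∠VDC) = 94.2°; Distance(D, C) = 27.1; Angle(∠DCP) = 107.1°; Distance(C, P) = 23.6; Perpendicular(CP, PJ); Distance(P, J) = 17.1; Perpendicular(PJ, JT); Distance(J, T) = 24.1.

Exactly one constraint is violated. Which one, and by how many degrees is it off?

Perpendicular(PJ, JT) — off by 6.10°.

V = (0.00, 0.00) ✓; VD at 66.10° ✓; |VD| = 16.60 ✓; ∠VDC = 94.20° ✓; |DC| = 27.10 ✓; ∠DCP = 107.1° ✓; |CP| = 23.60 ✓; ∠(CP, PJ) = 90.00° ✓; |PJ| = 17.10 ✓; ∠(PJ, JT) = 83.90° ✗; |JT| = 24.10 ✓.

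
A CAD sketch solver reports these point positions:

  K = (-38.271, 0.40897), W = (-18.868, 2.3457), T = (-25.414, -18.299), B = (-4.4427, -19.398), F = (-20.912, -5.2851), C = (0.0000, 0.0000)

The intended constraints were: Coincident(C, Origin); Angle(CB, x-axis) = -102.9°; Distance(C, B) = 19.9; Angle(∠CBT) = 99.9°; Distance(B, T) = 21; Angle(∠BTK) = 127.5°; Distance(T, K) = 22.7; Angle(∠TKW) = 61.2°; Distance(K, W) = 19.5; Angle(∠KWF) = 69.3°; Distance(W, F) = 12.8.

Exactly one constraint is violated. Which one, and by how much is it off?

Distance(W, F) = 12.8 — off by 4.90.

C = (0.00, 0.00) ✓; CB at -102.9° ✓; |CB| = 19.90 ✓; ∠CBT = 99.90° ✓; |BT| = 21.00 ✓; ∠BTK = 127.5° ✓; |TK| = 22.70 ✓; ∠TKW = 61.20° ✓; |KW| = 19.50 ✓; ∠KWF = 69.30° ✓; |WF| = 7.900 ✗.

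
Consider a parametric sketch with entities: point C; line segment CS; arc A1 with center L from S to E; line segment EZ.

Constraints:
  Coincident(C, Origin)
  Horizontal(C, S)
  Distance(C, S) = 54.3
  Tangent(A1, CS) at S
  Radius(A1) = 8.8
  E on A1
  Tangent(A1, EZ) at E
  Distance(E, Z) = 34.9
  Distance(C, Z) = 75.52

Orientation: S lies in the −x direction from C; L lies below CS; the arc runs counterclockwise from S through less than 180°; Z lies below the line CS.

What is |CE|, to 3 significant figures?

63.8

Checks: |LE| = 8.800 ✓; ∠(LE, EZ) = 90.00° ✓; |EZ| = 34.90 ✓; |CZ| = 75.52 ✓.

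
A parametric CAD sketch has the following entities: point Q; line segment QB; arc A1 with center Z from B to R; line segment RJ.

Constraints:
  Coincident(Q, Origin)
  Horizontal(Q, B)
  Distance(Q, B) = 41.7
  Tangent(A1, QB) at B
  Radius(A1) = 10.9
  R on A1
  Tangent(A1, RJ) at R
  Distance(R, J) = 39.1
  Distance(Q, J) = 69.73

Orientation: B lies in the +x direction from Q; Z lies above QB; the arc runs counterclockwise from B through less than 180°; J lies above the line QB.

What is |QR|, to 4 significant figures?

53.93

Checks: |ZB| = 10.90 ✓; |ZR| = 10.90 ✓; ∠(ZR, RJ) = 90.00° ✓; |RJ| = 39.10 ✓; |QJ| = 69.73 ✓.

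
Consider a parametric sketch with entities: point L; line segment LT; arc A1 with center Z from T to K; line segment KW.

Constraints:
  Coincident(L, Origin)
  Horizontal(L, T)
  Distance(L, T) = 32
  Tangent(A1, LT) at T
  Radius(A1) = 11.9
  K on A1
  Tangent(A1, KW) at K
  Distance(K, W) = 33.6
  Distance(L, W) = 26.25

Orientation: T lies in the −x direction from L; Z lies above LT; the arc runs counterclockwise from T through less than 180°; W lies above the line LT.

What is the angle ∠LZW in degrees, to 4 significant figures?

44.13°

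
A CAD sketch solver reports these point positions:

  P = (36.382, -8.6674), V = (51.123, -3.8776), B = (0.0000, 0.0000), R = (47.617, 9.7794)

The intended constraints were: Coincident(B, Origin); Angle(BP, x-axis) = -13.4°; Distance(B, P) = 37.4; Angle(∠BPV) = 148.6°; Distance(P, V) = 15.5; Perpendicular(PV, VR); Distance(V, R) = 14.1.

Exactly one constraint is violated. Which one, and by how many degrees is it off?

Perpendicular(PV, VR) — off by 3.60°.

B = (0.00, 0.00) ✓; BP at -13.40° ✓; |BP| = 37.40 ✓; ∠BPV = 148.6° ✓; |PV| = 15.50 ✓; ∠(PV, VR) = 86.40° ✗; |VR| = 14.10 ✓.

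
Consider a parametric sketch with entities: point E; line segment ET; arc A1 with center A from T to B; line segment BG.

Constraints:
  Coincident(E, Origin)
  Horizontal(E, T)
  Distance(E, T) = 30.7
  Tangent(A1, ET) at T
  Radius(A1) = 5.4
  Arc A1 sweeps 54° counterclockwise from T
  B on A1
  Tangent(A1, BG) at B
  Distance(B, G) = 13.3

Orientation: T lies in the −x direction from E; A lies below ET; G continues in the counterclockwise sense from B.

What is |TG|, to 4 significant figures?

17.81

E is at the origin; ET is horizontal with |ET| = 30.7 and T on the −x side, so T = (-30.70, 0.000). Since A1 is tangent to ET there, AT ⟂ ET, so A = T + (0, -5.4) = (-30.70, -5.400). On A1, T sits at bearing 90° from A; a 54° counterclockwise sweep puts B at bearing 144°, so B = A + 5.4·(cos 144°, sin 144°) = (-35.07, -2.226). A1 meets BG tangentially, so AB is at right angles to BG, so BG runs along (−sin 144°, cos 144°); with |BG| = 13.3, G = (-42.89, -12.99). Then |TG| = |G − T| = 17.81.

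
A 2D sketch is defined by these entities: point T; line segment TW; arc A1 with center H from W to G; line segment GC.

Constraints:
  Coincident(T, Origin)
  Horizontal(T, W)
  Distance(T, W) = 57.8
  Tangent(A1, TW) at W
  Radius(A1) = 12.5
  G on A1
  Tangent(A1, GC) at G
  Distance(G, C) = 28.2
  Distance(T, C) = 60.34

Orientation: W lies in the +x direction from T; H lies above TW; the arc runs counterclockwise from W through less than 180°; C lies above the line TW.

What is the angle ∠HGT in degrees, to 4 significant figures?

30.53°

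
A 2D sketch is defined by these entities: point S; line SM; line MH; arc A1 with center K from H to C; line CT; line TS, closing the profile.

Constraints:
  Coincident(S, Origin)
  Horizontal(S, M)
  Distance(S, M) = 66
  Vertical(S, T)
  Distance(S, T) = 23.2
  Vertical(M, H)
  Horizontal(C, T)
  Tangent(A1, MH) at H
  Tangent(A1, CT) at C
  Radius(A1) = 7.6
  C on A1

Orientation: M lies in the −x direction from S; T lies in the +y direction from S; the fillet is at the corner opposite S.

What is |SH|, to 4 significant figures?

67.82

S is at the origin; SM is horizontal with |SM| = 66.0 and M on the −x side, so M = (-66.00, 0.000). S and T share the same x with |ST| = 23.2 and T on the +y side, so T = (0.000, 23.20). The virtual corner opposite S is at (-66.00, 23.20). Tangency of A1 to MH means the radius KH is perpendicular to MH and tangency of A1 to CT means the radius KC is perpendicular to CT, with radius 7.6, so the center K sits 7.6 in from both sides at K = (-58.40, 15.60). That places the tangent points at H = (-66.00, 15.60) on MH and C = (-58.40, 23.20) on CT. Then |SH| = |H − S| = 67.82.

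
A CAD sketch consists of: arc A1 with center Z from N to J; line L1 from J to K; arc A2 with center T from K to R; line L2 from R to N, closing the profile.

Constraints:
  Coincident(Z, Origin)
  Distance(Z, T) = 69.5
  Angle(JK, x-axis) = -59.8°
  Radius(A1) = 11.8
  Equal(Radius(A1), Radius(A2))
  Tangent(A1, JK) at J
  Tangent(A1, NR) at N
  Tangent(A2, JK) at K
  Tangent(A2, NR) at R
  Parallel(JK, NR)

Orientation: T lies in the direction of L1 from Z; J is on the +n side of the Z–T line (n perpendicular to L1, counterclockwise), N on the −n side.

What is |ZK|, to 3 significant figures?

70.5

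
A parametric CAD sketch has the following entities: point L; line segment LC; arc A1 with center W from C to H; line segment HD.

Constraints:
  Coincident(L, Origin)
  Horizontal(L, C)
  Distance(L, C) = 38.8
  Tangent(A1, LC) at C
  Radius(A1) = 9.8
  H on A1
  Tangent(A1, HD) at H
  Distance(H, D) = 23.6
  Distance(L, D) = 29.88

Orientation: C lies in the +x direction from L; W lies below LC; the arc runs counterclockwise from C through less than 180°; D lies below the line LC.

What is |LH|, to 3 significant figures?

30.9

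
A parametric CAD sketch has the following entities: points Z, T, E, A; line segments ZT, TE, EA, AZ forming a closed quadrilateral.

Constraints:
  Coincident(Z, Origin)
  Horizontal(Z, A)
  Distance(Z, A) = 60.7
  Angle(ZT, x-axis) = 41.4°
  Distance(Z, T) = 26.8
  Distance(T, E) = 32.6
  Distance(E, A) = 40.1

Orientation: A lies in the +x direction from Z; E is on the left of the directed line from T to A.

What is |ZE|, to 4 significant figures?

59.36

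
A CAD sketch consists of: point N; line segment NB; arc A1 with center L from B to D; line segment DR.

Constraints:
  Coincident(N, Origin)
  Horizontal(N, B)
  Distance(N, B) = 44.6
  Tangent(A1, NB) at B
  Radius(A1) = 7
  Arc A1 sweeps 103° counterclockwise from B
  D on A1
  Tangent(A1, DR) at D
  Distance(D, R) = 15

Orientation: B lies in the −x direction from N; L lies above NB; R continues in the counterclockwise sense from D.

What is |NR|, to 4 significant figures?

47.24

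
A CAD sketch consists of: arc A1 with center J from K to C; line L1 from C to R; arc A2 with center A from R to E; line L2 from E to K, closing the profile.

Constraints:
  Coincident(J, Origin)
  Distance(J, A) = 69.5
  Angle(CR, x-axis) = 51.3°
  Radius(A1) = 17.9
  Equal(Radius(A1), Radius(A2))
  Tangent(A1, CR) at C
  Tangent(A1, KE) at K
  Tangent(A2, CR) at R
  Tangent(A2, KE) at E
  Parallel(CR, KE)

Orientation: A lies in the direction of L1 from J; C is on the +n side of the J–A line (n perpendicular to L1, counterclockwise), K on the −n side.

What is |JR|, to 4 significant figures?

71.77

The slot axis is L1's direction at 51.3°, so u = (cos 51.3°, sin 51.3°) = (0.6252, 0.7804) and n = (−sin 51.3°, cos 51.3°) = (-0.7804, 0.6252). J is at the origin and A lies 69.5 along u from J, so A = 69.5·u = (43.45, 54.24). Tangency of A1 to both parallel lines with radius 17.9 puts C and K at J ± 17.9·n: C = (-13.97, 11.19), K = (13.97, -11.19). Equal radii place R and E the same way about A: R = A + 17.9·n = (29.48, 65.43), E = A − 17.9·n = (57.42, 43.05). Then |JR| = |R − J| = 71.77.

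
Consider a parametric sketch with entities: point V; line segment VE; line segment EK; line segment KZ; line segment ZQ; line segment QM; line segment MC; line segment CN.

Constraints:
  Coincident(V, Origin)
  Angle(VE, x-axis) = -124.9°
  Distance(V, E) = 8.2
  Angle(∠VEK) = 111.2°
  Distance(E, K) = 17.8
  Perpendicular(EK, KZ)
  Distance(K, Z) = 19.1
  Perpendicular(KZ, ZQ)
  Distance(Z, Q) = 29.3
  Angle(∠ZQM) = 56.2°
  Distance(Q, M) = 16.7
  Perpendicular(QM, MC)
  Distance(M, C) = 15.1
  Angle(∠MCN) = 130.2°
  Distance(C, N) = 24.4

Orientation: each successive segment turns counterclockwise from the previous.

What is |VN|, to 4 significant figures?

34.21

V is at the origin; VE runs at -124.9° with length 8.2, so E = (-4.692, -6.725). ∠VEK = 111.2° gives EK at -56.10° from the x-axis; with |EK| = 17.8, K = (5.236, -21.50). EK is perpendicular to KZ, so KZ runs at 33.90°; with |KZ| = 19.1, Z = (21.09, -10.85). The perpendicularity gives ZQ at right angles to KZ, so ZQ runs at 123.9°; with |ZQ| = 29.3, Q = (4.748, 13.47). ∠ZQM = 56.2° gives QM at -112.3° from the x-axis; with |QM| = 16.7, M = (-1.589, -1.978). QM is perpendicular to MC, so MC runs at -22.30°; with |MC| = 15.1, C = (12.38, -7.708). ∠MCN = 130.2° gives CN at 27.50° from the x-axis; with |CN| = 24.4, N = (34.02, 3.559). Then |VN| = |N − V| = 34.21.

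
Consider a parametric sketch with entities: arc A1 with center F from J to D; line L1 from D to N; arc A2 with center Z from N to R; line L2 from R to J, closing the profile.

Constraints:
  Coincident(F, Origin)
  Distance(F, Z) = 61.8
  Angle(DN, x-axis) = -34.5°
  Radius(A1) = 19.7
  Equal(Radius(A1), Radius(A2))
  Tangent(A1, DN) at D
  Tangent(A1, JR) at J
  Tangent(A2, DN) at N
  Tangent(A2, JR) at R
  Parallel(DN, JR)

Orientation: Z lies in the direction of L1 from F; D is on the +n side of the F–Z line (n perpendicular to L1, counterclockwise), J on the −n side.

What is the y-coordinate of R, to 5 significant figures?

-51.239

The slot axis is L1's direction at -34.5°, so u = (cos -34.5°, sin -34.5°) = (0.82413, -0.56641) and n = (−sin -34.5°, cos -34.5°) = (0.56641, 0.82413). F is at the origin and Z lies 61.8 along u from F, so Z = 61.8·u = (50.931, -35.004). Tangency of A1 to both parallel lines with radius 19.7 puts D and J at F ± 19.7·n: D = (11.158, 16.235), J = (-11.158, -16.235). Equal radii place N and R the same way about Z: N = Z + 19.7·n = (62.089, -18.769), R = Z − 19.7·n = (39.773, -51.239). So R.y = -51.239.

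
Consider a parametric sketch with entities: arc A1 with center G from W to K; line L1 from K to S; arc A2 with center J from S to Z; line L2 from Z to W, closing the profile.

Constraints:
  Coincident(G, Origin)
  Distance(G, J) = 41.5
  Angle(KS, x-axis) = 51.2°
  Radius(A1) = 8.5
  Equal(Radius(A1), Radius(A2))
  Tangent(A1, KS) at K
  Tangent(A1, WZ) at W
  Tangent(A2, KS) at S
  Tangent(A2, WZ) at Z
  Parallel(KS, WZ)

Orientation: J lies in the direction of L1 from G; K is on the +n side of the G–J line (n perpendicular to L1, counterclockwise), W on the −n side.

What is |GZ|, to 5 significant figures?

42.362

The slot axis is L1's direction at 51.2°, so u = (cos 51.2°, sin 51.2°) = (0.62660, 0.77934) and n = (−sin 51.2°, cos 51.2°) = (-0.77934, 0.62660). G is at the origin and J lies 41.5 along u from G, so J = 41.5·u = (26.004, 32.343). Tangency of A1 to both parallel lines with radius 8.5 puts K and W at G ± 8.5·n: K = (-6.6244, 5.3261), W = (6.6244, -5.3261). Equal radii place S and Z the same way about J: S = J + 8.5·n = (19.380, 37.669), Z = J − 8.5·n = (32.628, 27.016). Then |GZ| = |Z − G| = 42.362.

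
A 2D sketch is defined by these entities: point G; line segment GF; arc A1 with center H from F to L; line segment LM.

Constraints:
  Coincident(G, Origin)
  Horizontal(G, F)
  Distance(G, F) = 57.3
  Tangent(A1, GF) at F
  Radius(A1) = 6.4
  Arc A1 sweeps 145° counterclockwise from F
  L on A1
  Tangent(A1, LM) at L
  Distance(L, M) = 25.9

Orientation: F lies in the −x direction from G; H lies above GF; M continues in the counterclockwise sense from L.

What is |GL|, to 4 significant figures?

54.88

The tangent condition forces HF to be normal to GF, so H = F + (0, 6.4) = (-57.30, 6.400). On A1, F sits at bearing -90° from H; a 145° counterclockwise sweep puts L at bearing 55°, so L = H + 6.4·(cos 55°, sin 55°) = (-53.63, 11.64). Then |GL| = |L − G| = 54.88.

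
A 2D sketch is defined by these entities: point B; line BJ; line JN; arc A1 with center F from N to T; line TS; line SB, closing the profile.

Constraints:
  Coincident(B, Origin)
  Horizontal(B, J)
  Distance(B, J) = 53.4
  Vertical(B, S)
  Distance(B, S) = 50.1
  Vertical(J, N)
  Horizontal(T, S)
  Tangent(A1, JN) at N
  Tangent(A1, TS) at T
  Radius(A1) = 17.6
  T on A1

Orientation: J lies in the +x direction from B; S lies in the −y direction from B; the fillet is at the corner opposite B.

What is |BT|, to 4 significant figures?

61.58

B is at the origin; BJ is horizontal with |BJ| = 53.4 and J on the +x side, so J = (53.40, 0.000). B and S share the same x with |BS| = 50.1 and S on the −y side, so S = (0.000, -50.10). The virtual corner opposite B is at (53.40, -50.10). The tangent condition forces FN to be normal to JN and since A1 is tangent to TS there, FT ⟂ TS, with radius 17.6, so the center F sits 17.6 in from both sides at F = (35.80, -32.50). That places the tangent points at N = (53.40, -32.50) on JN and T = (35.80, -50.10) on TS. Then |BT| = |T − B| = 61.58.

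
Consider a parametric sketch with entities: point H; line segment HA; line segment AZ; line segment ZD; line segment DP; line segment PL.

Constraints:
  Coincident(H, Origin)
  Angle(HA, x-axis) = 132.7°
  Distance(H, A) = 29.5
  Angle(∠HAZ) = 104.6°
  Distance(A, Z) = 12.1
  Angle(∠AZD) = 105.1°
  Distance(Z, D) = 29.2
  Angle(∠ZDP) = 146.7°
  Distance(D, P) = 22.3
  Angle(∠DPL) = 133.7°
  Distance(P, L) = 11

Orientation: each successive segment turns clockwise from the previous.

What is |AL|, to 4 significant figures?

54.18

H is at the origin; HA runs at 132.7° with length 29.5, so A = (-20.01, 21.68). ∠HAZ = 104.6° gives AZ at 57.30° from the x-axis; with |AZ| = 12.1, Z = (-13.47, 31.86). ∠AZD = 105.1° gives ZD at -17.60° from the x-axis; with |ZD| = 29.2, D = (14.36, 23.03). ∠ZDP = 146.7° gives DP at -50.90° from the x-axis; with |DP| = 22.3, P = (28.43, 5.727). ∠DPL = 133.7° gives PL at -97.20° from the x-axis; with |PL| = 11.0, L = (27.05, -5.186). Then |AL| = |L − A| = 54.18.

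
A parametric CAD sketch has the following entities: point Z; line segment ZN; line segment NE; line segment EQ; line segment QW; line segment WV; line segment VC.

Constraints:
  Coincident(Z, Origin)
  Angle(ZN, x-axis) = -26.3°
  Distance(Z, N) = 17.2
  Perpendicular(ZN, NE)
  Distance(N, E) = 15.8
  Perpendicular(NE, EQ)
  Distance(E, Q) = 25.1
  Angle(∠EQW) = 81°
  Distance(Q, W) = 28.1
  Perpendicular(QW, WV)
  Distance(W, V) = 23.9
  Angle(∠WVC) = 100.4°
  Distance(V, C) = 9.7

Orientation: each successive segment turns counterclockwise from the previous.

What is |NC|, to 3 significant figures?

3.47

Z is at the origin; ZN runs at -26.3° with length 17.2, so N = (15.4, -7.62). The perpendicularity gives NE at right angles to ZN, so NE runs at 63.7°; with |NE| = 15.8, E = (22.4, 6.54). The perpendicularity gives EQ at right angles to NE, so EQ runs at 154°; with |EQ| = 25.1, Q = (-0.0817, 17.7). ∠EQW = 81.0° gives QW at -107° from the x-axis; with |QW| = 28.1, W = (-8.44, -9.16). The perpendicularity gives WV at right angles to QW, so WV runs at -17.3°; with |WV| = 23.9, V = (14.4, -16.3). ∠WVC = 100.4° gives VC at 62.3° from the x-axis; with |VC| = 9.7, C = (18.9, -7.68). Then |NC| = |C − N| = 3.47.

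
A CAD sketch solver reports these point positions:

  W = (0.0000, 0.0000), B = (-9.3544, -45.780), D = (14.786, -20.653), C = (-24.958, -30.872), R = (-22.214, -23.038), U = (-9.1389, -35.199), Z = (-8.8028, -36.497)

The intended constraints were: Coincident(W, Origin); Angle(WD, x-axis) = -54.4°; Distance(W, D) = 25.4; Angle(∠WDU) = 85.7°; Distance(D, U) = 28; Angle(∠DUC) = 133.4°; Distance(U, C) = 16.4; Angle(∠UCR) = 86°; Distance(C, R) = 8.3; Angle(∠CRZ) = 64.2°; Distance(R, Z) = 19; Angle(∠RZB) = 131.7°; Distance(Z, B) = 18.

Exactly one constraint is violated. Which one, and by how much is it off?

Distance(Z, B) = 18 — off by 8.70.

W = (0.00, 0.00) ✓; WD at -54.40° ✓; |WD| = 25.40 ✓; ∠WDU = 85.70° ✓; |DU| = 28.00 ✓; ∠DUC = 133.4° ✓; |UC| = 16.40 ✓; ∠UCR = 85.99° ✓; |CR| = 8.301 ✓; ∠CRZ = 64.20° ✓; |RZ| = 19.00 ✓; ∠RZB = 131.7° ✓; |ZB| = 9.299 ✗.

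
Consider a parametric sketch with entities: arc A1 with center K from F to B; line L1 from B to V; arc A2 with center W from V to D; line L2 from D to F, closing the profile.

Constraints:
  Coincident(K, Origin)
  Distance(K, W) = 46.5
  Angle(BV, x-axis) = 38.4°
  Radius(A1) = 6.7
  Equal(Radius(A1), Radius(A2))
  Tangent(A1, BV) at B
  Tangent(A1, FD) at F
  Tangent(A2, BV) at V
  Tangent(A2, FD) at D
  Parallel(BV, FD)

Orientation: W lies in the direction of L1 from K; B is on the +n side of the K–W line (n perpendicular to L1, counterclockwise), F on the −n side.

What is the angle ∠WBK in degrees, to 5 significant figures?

81.801°

The slot axis is L1's direction at 38.4°, so u = (cos 38.4°, sin 38.4°) = (0.78369, 0.62115) and n = (−sin 38.4°, cos 38.4°) = (-0.62115, 0.78369). K is at the origin and W lies 46.5 along u from K, so W = 46.5·u = (36.442, 28.883). Tangency of A1 to both parallel lines with radius 6.7 puts B and F at K ± 6.7·n: B = (-4.1617, 5.2507), F = (4.1617, -5.2507). Then cos ∠WBK = BW·BK / (|BW||BK|), giving 81.801°.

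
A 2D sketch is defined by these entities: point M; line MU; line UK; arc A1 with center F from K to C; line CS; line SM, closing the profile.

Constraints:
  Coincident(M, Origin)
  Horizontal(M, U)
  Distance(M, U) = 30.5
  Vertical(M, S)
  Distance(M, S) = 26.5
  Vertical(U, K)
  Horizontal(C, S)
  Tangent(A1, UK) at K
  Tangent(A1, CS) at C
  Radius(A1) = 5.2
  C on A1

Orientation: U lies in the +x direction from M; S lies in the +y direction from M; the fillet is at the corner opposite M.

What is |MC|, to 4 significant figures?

36.64

The virtual corner opposite M is at (30.50, 26.50). A1 meets UK tangentially, so FK is at right angles to UK and tangency of A1 to CS means the radius FC is perpendicular to CS, with radius 5.2, so the center F sits 5.2 in from both sides at F = (25.30, 21.30). That places the tangent points at K = (30.50, 21.30) on UK and C = (25.30, 26.50) on CS. Then |MC| = |C − M| = 36.64.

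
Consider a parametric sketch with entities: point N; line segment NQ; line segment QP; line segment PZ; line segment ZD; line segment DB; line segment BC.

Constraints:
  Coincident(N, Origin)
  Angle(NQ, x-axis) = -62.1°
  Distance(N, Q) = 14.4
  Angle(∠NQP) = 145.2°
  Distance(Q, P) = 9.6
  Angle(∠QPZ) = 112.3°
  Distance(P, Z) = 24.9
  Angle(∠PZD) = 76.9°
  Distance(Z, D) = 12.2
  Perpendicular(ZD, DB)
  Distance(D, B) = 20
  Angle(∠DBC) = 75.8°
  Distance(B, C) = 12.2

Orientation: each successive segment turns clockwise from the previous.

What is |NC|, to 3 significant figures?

27.9

The perpendicularity gives DB at right angles to ZD, so DB runs at 2.30°; with |DB| = 20.0, B = (1.07, -15.9). ∠DBC = 75.8° gives BC at -102° from the x-axis; with |BC| = 12.2, C = (-1.44, -27.8). Then |NC| = |C − N| = 27.9.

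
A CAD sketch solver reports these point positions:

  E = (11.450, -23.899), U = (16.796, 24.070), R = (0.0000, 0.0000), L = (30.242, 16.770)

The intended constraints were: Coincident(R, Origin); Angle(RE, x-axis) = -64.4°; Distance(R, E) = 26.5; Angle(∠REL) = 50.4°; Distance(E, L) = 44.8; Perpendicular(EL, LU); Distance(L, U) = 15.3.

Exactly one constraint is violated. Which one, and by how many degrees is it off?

Perpendicular(EL, LU) — off by 3.70°.

R = (0.00, 0.00) ✓; RE at -64.40° ✓; |RE| = 26.50 ✓; ∠REL = 50.40° ✓; |EL| = 44.80 ✓; ∠(EL, LU) = 86.30° ✗; |LU| = 15.30 ✓.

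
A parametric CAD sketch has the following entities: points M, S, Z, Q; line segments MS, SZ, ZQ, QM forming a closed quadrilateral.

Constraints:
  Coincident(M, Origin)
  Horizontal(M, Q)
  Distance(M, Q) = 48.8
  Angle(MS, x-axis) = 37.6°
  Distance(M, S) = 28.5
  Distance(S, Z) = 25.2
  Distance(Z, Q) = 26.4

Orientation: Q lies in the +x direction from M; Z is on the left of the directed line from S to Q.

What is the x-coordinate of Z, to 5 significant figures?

46.164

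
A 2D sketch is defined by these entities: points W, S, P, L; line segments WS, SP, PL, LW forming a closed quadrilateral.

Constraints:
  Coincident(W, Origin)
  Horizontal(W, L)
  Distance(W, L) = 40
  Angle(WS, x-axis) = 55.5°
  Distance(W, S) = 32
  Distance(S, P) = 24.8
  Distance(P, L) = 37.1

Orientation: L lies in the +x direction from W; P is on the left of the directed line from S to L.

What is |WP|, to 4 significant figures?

54.91

Checks: |SP| = 24.80 ✓; |PL| = 37.10 ✓.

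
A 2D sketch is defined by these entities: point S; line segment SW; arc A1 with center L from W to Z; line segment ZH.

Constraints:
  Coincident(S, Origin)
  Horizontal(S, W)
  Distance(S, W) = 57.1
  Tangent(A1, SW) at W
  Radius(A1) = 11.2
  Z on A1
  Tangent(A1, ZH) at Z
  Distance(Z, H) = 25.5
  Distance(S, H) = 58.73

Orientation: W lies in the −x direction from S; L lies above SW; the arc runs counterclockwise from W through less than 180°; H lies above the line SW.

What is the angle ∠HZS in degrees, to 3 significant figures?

104°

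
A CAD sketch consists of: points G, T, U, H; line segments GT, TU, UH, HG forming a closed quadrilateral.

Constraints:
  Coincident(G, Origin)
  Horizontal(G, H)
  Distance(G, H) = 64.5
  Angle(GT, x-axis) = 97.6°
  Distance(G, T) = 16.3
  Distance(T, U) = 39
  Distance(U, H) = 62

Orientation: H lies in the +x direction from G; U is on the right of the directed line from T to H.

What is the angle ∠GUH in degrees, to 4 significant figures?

85.86°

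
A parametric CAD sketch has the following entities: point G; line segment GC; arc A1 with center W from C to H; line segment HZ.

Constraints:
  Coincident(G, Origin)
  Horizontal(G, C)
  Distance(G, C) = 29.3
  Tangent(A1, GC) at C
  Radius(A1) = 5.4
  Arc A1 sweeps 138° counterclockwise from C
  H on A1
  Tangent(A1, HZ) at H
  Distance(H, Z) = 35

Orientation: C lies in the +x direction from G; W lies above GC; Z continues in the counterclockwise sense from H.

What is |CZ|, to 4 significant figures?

39.74

On A1, C sits at bearing -90° from W; a 138° counterclockwise sweep puts H at bearing 48°, so H = W + 5.4·(cos 48°, sin 48°) = (32.91, 9.413). A1 meets HZ tangentially, so WH is at right angles to HZ, so HZ runs along (−sin 48°, cos 48°); with |HZ| = 35.0, Z = (6.903, 32.83). Then |CZ| = |Z − C| = 39.74.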